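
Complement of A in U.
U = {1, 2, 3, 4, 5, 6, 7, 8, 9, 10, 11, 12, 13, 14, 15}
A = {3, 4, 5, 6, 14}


Aᶜ = U \ A = elements in U but not in A
U = {1, 2, 3, 4, 5, 6, 7, 8, 9, 10, 11, 12, 13, 14, 15}
A = {3, 4, 5, 6, 14}
Aᶜ = {1, 2, 7, 8, 9, 10, 11, 12, 13, 15}

Aᶜ = {1, 2, 7, 8, 9, 10, 11, 12, 13, 15}


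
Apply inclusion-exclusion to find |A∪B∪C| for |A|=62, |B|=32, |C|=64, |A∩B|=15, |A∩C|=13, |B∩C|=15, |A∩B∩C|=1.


|A∪B∪C| = |A|+|B|+|C| - |A∩B|-|A∩C|-|B∩C| + |A∩B∩C|
= 62+32+64 - 15-13-15 + 1
= 158 - 43 + 1
= 116

|A ∪ B ∪ C| = 116


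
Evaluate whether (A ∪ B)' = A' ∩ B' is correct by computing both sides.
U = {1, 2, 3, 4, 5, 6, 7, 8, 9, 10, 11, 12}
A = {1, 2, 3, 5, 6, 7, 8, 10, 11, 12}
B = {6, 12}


LHS: A ∪ B = {1, 2, 3, 5, 6, 7, 8, 10, 11, 12}
(A ∪ B)' = U \ (A ∪ B) = {4, 9}
A' = {4, 9}, B' = {1, 2, 3, 4, 5, 7, 8, 9, 10, 11}
Claimed RHS: A' ∩ B' = {4, 9}
Identity is VALID: LHS = RHS = {4, 9} ✓

Identity is valid. (A ∪ B)' = A' ∩ B' = {4, 9}


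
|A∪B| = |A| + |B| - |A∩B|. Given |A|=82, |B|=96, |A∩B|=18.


|A ∪ B| = |A| + |B| - |A ∩ B|
= 82 + 96 - 18
= 160

|A ∪ B| = 160


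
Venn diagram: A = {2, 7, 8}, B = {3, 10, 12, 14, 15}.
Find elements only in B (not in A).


A = {2, 7, 8}
B = {3, 10, 12, 14, 15}
Region: only in B (not in A)
Elements: {3, 10, 12, 14, 15}

Elements only in B (not in A): {3, 10, 12, 14, 15}


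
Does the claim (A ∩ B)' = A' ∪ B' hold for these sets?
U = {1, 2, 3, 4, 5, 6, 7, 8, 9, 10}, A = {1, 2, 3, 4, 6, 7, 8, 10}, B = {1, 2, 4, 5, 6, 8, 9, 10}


LHS: A ∩ B = {1, 2, 4, 6, 8, 10}
(A ∩ B)' = U \ (A ∩ B) = {3, 5, 7, 9}
A' = {5, 9}, B' = {3, 7}
Claimed RHS: A' ∪ B' = {3, 5, 7, 9}
Identity is VALID: LHS = RHS = {3, 5, 7, 9} ✓

Identity is valid. (A ∩ B)' = A' ∪ B' = {3, 5, 7, 9}


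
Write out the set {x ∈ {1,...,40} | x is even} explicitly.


Checking each candidate:
Condition: even numbers in {1,...,40}
Result = {2, 4, 6, 8, 10, 12, 14, 16, 18, 20, 22, 24, 26, 28, 30, 32, 34, 36, 38, 40}

{2, 4, 6, 8, 10, 12, 14, 16, 18, 20, 22, 24, 26, 28, 30, 32, 34, 36, 38, 40}


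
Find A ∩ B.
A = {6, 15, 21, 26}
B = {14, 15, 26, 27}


A ∩ B = elements in both A and B
A = {6, 15, 21, 26}
B = {14, 15, 26, 27}
A ∩ B = {15, 26}

A ∩ B = {15, 26}


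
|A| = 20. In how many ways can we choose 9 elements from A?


C(n,k) = n! / (k!(n-k)!)
C(20,9) = 20! / (9!11!)
= 167960

C(20,9) = 167960


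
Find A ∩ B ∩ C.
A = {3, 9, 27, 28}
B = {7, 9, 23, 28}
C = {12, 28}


A ∩ B = {9, 28}
(A ∩ B) ∩ C = {28}

A ∩ B ∩ C = {28}


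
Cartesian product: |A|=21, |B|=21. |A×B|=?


|A × B| = |A| × |B|
= 21 × 21
= 441

|A × B| = 441


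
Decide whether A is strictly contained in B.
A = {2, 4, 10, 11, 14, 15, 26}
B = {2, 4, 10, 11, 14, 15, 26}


A ⊂ B requires: A ⊆ B AND A ≠ B.
A ⊆ B? Yes
A = B? Yes
A = B, so A is not a PROPER subset.

No, A is not a proper subset of B


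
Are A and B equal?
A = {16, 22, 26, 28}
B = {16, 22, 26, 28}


Two sets are equal iff they have exactly the same elements.
A = {16, 22, 26, 28}
B = {16, 22, 26, 28}
Same elements → A = B

Yes, A = B


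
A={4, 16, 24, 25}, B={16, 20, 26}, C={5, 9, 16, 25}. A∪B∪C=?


A ∪ B = {4, 16, 20, 24, 25, 26}
(A ∪ B) ∪ C = {4, 5, 9, 16, 20, 24, 25, 26}

A ∪ B ∪ C = {4, 5, 9, 16, 20, 24, 25, 26}


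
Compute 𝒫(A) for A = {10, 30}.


|A| = 2, so |P(A)| = 2^2 = 4
Enumerate subsets by cardinality (0 to 2):
∅, {10}, {30}, {10, 30}

P(A) has 4 subsets: ∅, {10}, {30}, {10, 30}


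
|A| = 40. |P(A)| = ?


Number of subsets = 2^n
= 2^40
= 1099511627776

|P(A)| = 1099511627776


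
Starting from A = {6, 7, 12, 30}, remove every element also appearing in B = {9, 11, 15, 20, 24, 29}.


A \ B = elements in A but not in B
A = {6, 7, 12, 30}
B = {9, 11, 15, 20, 24, 29}
Remove from A any elements in B
A \ B = {6, 7, 12, 30}

A \ B = {6, 7, 12, 30}


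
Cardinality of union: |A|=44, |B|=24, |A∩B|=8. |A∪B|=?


|A ∪ B| = |A| + |B| - |A ∩ B|
= 44 + 24 - 8
= 60

|A ∪ B| = 60


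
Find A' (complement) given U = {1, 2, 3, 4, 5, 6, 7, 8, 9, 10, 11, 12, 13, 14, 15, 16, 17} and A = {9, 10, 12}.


Aᶜ = U \ A = elements in U but not in A
U = {1, 2, 3, 4, 5, 6, 7, 8, 9, 10, 11, 12, 13, 14, 15, 16, 17}
A = {9, 10, 12}
Aᶜ = {1, 2, 3, 4, 5, 6, 7, 8, 11, 13, 14, 15, 16, 17}

Aᶜ = {1, 2, 3, 4, 5, 6, 7, 8, 11, 13, 14, 15, 16, 17}


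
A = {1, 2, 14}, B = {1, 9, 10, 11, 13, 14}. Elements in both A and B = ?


A = {1, 2, 14}
B = {1, 9, 10, 11, 13, 14}
Region: in both A and B
Elements: {1, 14}

Elements in both A and B: {1, 14}


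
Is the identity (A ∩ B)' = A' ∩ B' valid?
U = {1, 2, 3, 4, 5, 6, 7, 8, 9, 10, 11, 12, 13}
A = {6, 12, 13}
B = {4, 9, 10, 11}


LHS: A ∩ B = ∅
(A ∩ B)' = U \ (A ∩ B) = {1, 2, 3, 4, 5, 6, 7, 8, 9, 10, 11, 12, 13}
A' = {1, 2, 3, 4, 5, 7, 8, 9, 10, 11}, B' = {1, 2, 3, 5, 6, 7, 8, 12, 13}
Claimed RHS: A' ∩ B' = {1, 2, 3, 5, 7, 8}
Identity is INVALID: LHS = {1, 2, 3, 4, 5, 6, 7, 8, 9, 10, 11, 12, 13} but the RHS claimed here equals {1, 2, 3, 5, 7, 8}. The correct form is (A ∩ B)' = A' ∪ B'.

Identity is invalid: (A ∩ B)' = {1, 2, 3, 4, 5, 6, 7, 8, 9, 10, 11, 12, 13} but A' ∩ B' = {1, 2, 3, 5, 7, 8}. The correct De Morgan law is (A ∩ B)' = A' ∪ B'.


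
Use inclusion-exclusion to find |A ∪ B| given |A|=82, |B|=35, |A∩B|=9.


|A ∪ B| = |A| + |B| - |A ∩ B|
= 82 + 35 - 9
= 108

|A ∪ B| = 108


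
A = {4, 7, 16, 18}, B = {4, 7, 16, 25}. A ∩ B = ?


A ∩ B = elements in both A and B
A = {4, 7, 16, 18}
B = {4, 7, 16, 25}
A ∩ B = {4, 7, 16}

A ∩ B = {4, 7, 16}


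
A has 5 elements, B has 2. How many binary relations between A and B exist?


A relation from A to B is any subset of A × B.
|A × B| = 5 × 2 = 10
# relations = 2^|A × B| = 2^10 = 1024

Number of relations = 1024


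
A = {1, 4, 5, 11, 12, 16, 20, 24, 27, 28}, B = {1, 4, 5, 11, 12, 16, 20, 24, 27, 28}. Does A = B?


Two sets are equal iff they have exactly the same elements.
A = {1, 4, 5, 11, 12, 16, 20, 24, 27, 28}
B = {1, 4, 5, 11, 12, 16, 20, 24, 27, 28}
Same elements → A = B

Yes, A = B


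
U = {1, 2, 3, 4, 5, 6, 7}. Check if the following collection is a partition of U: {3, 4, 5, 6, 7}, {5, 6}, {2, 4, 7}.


A partition requires: (1) non-empty parts, (2) pairwise disjoint, (3) union = U
Parts: {3, 4, 5, 6, 7}, {5, 6}, {2, 4, 7}
Union of parts: {2, 3, 4, 5, 6, 7}
U = {1, 2, 3, 4, 5, 6, 7}
All non-empty? True
Pairwise disjoint? False
Covers U? False

No, not a valid partition


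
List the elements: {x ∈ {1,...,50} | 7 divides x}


Checking each candidate:
Condition: multiples of 7 in {1,...,50}
Result = {7, 14, 21, 28, 35, 42, 49}

{7, 14, 21, 28, 35, 42, 49}


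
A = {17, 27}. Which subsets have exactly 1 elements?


|A| = 2, so A has C(2,1) = 2 subsets of size 1.
Enumerate by choosing 1 elements from A at a time:
{17}, {27}

1-element subsets (2 total): {17}, {27}


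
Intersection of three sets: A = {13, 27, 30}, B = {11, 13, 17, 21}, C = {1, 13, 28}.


A ∩ B = {13}
(A ∩ B) ∩ C = {13}

A ∩ B ∩ C = {13}


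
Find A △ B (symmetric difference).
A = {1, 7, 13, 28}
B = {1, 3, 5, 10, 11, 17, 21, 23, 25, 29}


A △ B = (A \ B) ∪ (B \ A) = elements in exactly one of A or B
A \ B = {7, 13, 28}
B \ A = {3, 5, 10, 11, 17, 21, 23, 25, 29}
A △ B = {3, 5, 7, 10, 11, 13, 17, 21, 23, 25, 28, 29}

A △ B = {3, 5, 7, 10, 11, 13, 17, 21, 23, 25, 28, 29}


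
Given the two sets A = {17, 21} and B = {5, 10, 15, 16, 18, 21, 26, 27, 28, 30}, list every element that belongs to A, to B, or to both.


A ∪ B = all elements in A or B (or both)
A = {17, 21}
B = {5, 10, 15, 16, 18, 21, 26, 27, 28, 30}
A ∪ B = {5, 10, 15, 16, 17, 18, 21, 26, 27, 28, 30}

A ∪ B = {5, 10, 15, 16, 17, 18, 21, 26, 27, 28, 30}


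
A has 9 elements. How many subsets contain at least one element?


Total subsets = 2^n = 2^9 = 512
Non-empty subsets exclude the empty set: 2^n - 1
= 512 - 1
= 511

Number of non-empty subsets = 511


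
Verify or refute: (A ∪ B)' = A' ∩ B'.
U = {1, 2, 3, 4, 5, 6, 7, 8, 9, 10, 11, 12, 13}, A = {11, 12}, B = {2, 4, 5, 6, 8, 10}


LHS: A ∪ B = {2, 4, 5, 6, 8, 10, 11, 12}
(A ∪ B)' = U \ (A ∪ B) = {1, 3, 7, 9, 13}
A' = {1, 2, 3, 4, 5, 6, 7, 8, 9, 10, 13}, B' = {1, 3, 7, 9, 11, 12, 13}
Claimed RHS: A' ∩ B' = {1, 3, 7, 9, 13}
Identity is VALID: LHS = RHS = {1, 3, 7, 9, 13} ✓

Identity is valid. (A ∪ B)' = A' ∩ B' = {1, 3, 7, 9, 13}


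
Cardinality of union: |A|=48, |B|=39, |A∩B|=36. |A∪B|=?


|A ∪ B| = |A| + |B| - |A ∩ B|
= 48 + 39 - 36
= 51

|A ∪ B| = 51


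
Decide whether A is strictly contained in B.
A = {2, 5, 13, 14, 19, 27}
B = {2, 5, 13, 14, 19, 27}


A ⊂ B requires: A ⊆ B AND A ≠ B.
A ⊆ B? Yes
A = B? Yes
A = B, so A is not a PROPER subset.

No, A is not a proper subset of B


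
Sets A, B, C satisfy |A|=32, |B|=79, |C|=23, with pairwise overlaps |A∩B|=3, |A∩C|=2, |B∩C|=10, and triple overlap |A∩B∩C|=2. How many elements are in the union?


|A∪B∪C| = |A|+|B|+|C| - |A∩B|-|A∩C|-|B∩C| + |A∩B∩C|
= 32+79+23 - 3-2-10 + 2
= 134 - 15 + 2
= 121

|A ∪ B ∪ C| = 121


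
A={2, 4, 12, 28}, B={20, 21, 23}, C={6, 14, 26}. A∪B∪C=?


A ∪ B = {2, 4, 12, 20, 21, 23, 28}
(A ∪ B) ∪ C = {2, 4, 6, 12, 14, 20, 21, 23, 26, 28}

A ∪ B ∪ C = {2, 4, 6, 12, 14, 20, 21, 23, 26, 28}


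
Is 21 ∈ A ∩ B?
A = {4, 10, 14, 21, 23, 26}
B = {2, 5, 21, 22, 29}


A = {4, 10, 14, 21, 23, 26}, B = {2, 5, 21, 22, 29}
A ∩ B = elements in both A and B
A ∩ B = {21}
Checking if 21 ∈ A ∩ B
21 is in A ∩ B → True

21 ∈ A ∩ B


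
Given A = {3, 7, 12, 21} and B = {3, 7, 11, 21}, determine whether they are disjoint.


Disjoint means A ∩ B = ∅.
A ∩ B = {3, 7, 21}
A ∩ B ≠ ∅, so A and B are NOT disjoint.

No, A and B are not disjoint (A ∩ B = {3, 7, 21})


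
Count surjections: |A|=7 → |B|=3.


n = |A| = 7, k = |B| = 3. Surjections via inclusion-exclusion:
S(n,k) = Σ(-1)^i × C(k,i) × (k-i)^n, i=0 to k
i=0: (-1)^0×C(3,0)×3^7 = 2187
i=1: (-1)^1×C(3,1)×2^7 = -384
i=2: (-1)^2×C(3,2)×1^7 = 3
i=3: (-1)^3×C(3,3)×0^7 = 0
Total = 1806

Number of surjections = 1806


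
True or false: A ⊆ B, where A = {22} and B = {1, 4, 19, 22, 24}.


A ⊆ B means every element of A is in B.
All elements of A are in B.
So A ⊆ B.

Yes, A ⊆ B


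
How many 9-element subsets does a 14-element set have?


C(n,k) = n! / (k!(n-k)!)
C(14,9) = 14! / (9!5!)
= 2002

C(14,9) = 2002


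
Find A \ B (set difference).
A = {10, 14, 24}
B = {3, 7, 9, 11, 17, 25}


A \ B = elements in A but not in B
A = {10, 14, 24}
B = {3, 7, 9, 11, 17, 25}
Remove from A any elements in B
A \ B = {10, 14, 24}

A \ B = {10, 14, 24}


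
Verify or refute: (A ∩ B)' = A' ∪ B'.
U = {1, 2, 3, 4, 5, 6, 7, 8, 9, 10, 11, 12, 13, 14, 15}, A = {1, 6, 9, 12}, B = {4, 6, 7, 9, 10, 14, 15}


LHS: A ∩ B = {6, 9}
(A ∩ B)' = U \ (A ∩ B) = {1, 2, 3, 4, 5, 7, 8, 10, 11, 12, 13, 14, 15}
A' = {2, 3, 4, 5, 7, 8, 10, 11, 13, 14, 15}, B' = {1, 2, 3, 5, 8, 11, 12, 13}
Claimed RHS: A' ∪ B' = {1, 2, 3, 4, 5, 7, 8, 10, 11, 12, 13, 14, 15}
Identity is VALID: LHS = RHS = {1, 2, 3, 4, 5, 7, 8, 10, 11, 12, 13, 14, 15} ✓

Identity is valid. (A ∩ B)' = A' ∪ B' = {1, 2, 3, 4, 5, 7, 8, 10, 11, 12, 13, 14, 15}


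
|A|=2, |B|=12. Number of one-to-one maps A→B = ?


An injection sends each of |A| = 2 inputs to a distinct output in B.
# injections = |B|·(|B|-1)·…·(|B|-|A|+1) = 12! / (12 - 2)!
= 12 × 11
= 132

Number of injections = 132


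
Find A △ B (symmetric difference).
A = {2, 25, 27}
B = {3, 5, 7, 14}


A △ B = (A \ B) ∪ (B \ A) = elements in exactly one of A or B
A \ B = {2, 25, 27}
B \ A = {3, 5, 7, 14}
A △ B = {2, 3, 5, 7, 14, 25, 27}

A △ B = {2, 3, 5, 7, 14, 25, 27}


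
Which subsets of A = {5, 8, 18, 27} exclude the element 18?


A subset of A that omits 18 is a subset of A \ {18}, so there are 2^(n-1) = 2^3 = 8 of them.
Subsets excluding 18: ∅, {5}, {8}, {27}, {5, 8}, {5, 27}, {8, 27}, {5, 8, 27}

Subsets excluding 18 (8 total): ∅, {5}, {8}, {27}, {5, 8}, {5, 27}, {8, 27}, {5, 8, 27}


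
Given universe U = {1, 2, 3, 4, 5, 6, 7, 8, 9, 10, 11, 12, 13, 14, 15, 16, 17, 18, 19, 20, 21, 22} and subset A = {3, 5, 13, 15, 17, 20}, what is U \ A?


Aᶜ = U \ A = elements in U but not in A
U = {1, 2, 3, 4, 5, 6, 7, 8, 9, 10, 11, 12, 13, 14, 15, 16, 17, 18, 19, 20, 21, 22}
A = {3, 5, 13, 15, 17, 20}
Aᶜ = {1, 2, 4, 6, 7, 8, 9, 10, 11, 12, 14, 16, 18, 19, 21, 22}

Aᶜ = {1, 2, 4, 6, 7, 8, 9, 10, 11, 12, 14, 16, 18, 19, 21, 22}


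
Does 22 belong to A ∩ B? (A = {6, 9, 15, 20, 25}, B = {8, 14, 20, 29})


A = {6, 9, 15, 20, 25}, B = {8, 14, 20, 29}
A ∩ B = elements in both A and B
A ∩ B = {20}
Checking if 22 ∈ A ∩ B
22 is not in A ∩ B → False

22 ∉ A ∩ B


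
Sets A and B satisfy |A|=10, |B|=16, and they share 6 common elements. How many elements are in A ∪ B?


|A ∪ B| = |A| + |B| - |A ∩ B|
= 10 + 16 - 6
= 20

|A ∪ B| = 20


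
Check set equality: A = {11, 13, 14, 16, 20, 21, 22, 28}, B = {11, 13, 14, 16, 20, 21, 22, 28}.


Two sets are equal iff they have exactly the same elements.
A = {11, 13, 14, 16, 20, 21, 22, 28}
B = {11, 13, 14, 16, 20, 21, 22, 28}
Same elements → A = B

Yes, A = B


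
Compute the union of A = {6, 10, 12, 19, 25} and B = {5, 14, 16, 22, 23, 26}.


A ∪ B = all elements in A or B (or both)
A = {6, 10, 12, 19, 25}
B = {5, 14, 16, 22, 23, 26}
A ∪ B = {5, 6, 10, 12, 14, 16, 19, 22, 23, 25, 26}

A ∪ B = {5, 6, 10, 12, 14, 16, 19, 22, 23, 25, 26}


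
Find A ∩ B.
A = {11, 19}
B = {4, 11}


A ∩ B = elements in both A and B
A = {11, 19}
B = {4, 11}
A ∩ B = {11}

A ∩ B = {11}


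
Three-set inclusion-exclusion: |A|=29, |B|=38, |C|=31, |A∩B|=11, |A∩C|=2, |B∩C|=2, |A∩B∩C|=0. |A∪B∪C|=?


|A∪B∪C| = |A|+|B|+|C| - |A∩B|-|A∩C|-|B∩C| + |A∩B∩C|
= 29+38+31 - 11-2-2 + 0
= 98 - 15 + 0
= 83

|A ∪ B ∪ C| = 83


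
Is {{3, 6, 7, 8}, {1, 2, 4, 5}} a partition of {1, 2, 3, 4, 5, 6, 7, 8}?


A partition requires: (1) non-empty parts, (2) pairwise disjoint, (3) union = U
Parts: {3, 6, 7, 8}, {1, 2, 4, 5}
Union of parts: {1, 2, 3, 4, 5, 6, 7, 8}
U = {1, 2, 3, 4, 5, 6, 7, 8}
All non-empty? True
Pairwise disjoint? True
Covers U? True

Yes, valid partition


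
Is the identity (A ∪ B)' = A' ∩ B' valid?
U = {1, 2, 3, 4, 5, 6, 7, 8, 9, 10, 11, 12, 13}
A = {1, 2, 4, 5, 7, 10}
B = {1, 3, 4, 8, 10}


LHS: A ∪ B = {1, 2, 3, 4, 5, 7, 8, 10}
(A ∪ B)' = U \ (A ∪ B) = {6, 9, 11, 12, 13}
A' = {3, 6, 8, 9, 11, 12, 13}, B' = {2, 5, 6, 7, 9, 11, 12, 13}
Claimed RHS: A' ∩ B' = {6, 9, 11, 12, 13}
Identity is VALID: LHS = RHS = {6, 9, 11, 12, 13} ✓

Identity is valid. (A ∪ B)' = A' ∩ B' = {6, 9, 11, 12, 13}


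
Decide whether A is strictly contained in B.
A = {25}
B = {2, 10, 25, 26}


A ⊂ B requires: A ⊆ B AND A ≠ B.
A ⊆ B? Yes
A = B? No
A ⊂ B: Yes (A is a proper subset of B)

Yes, A ⊂ B


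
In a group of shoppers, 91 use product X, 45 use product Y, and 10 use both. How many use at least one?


|A ∪ B| = |A| + |B| - |A ∩ B|
= 91 + 45 - 10
= 126

|A ∪ B| = 126


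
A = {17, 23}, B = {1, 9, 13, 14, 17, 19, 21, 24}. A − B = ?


A \ B = elements in A but not in B
A = {17, 23}
B = {1, 9, 13, 14, 17, 19, 21, 24}
Remove from A any elements in B
A \ B = {23}

A \ B = {23}


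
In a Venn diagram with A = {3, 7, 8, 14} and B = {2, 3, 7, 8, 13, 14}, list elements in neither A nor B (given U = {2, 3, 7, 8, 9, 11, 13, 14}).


A = {3, 7, 8, 14}
B = {2, 3, 7, 8, 13, 14}
Region: in neither A nor B (given U = {2, 3, 7, 8, 9, 11, 13, 14})
Elements: {9, 11}

Elements in neither A nor B (given U = {2, 3, 7, 8, 9, 11, 13, 14}): {9, 11}


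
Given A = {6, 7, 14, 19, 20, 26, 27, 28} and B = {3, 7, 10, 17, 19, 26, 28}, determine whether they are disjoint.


Disjoint means A ∩ B = ∅.
A ∩ B = {7, 19, 26, 28}
A ∩ B ≠ ∅, so A and B are NOT disjoint.

No, A and B are not disjoint (A ∩ B = {7, 19, 26, 28})


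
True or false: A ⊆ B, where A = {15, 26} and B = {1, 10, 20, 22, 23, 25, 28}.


A ⊆ B means every element of A is in B.
Elements in A not in B: {15, 26}
So A ⊄ B.

No, A ⊄ B


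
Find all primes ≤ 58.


Checking each candidate:
Condition: primes ≤ 58
Result = {2, 3, 5, 7, 11, 13, 17, 19, 23, 29, 31, 37, 41, 43, 47, 53}

{2, 3, 5, 7, 11, 13, 17, 19, 23, 29, 31, 37, 41, 43, 47, 53}


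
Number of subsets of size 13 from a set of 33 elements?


C(n,k) = n! / (k!(n-k)!)
C(33,13) = 33! / (13!20!)
= 573166440

C(33,13) = 573166440


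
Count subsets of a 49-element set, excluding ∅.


Total subsets = 2^n = 2^49 = 562949953421312
Non-empty subsets exclude the empty set: 2^n - 1
= 562949953421312 - 1
= 562949953421311

Number of non-empty subsets = 562949953421311


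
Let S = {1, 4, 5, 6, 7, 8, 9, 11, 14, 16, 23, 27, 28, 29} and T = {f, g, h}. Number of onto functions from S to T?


n = |S| = 14, k = |T| = 3. Surjections via inclusion-exclusion:
S(n,k) = Σ(-1)^i × C(k,i) × (k-i)^n, i=0 to k
i=0: (-1)^0×C(3,0)×3^14 = 4782969
i=1: (-1)^1×C(3,1)×2^14 = -49152
i=2: (-1)^2×C(3,2)×1^14 = 3
i=3: (-1)^3×C(3,3)×0^14 = 0
Total = 4733820

Number of surjections = 4733820


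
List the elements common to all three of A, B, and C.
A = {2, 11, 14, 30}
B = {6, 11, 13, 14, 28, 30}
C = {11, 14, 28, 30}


A ∩ B = {11, 14, 30}
(A ∩ B) ∩ C = {11, 14, 30}

A ∩ B ∩ C = {11, 14, 30}


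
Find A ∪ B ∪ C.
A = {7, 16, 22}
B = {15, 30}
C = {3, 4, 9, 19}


A ∪ B = {7, 15, 16, 22, 30}
(A ∪ B) ∪ C = {3, 4, 7, 9, 15, 16, 19, 22, 30}

A ∪ B ∪ C = {3, 4, 7, 9, 15, 16, 19, 22, 30}


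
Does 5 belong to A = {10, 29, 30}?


A = {10, 29, 30}
Checking if 5 is in A
5 is not in A → False

5 ∉ A


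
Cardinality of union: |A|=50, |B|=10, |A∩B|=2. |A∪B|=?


|A ∪ B| = |A| + |B| - |A ∩ B|
= 50 + 10 - 2
= 58

|A ∪ B| = 58


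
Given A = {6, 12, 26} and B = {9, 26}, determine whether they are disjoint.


Disjoint means A ∩ B = ∅.
A ∩ B = {26}
A ∩ B ≠ ∅, so A and B are NOT disjoint.

No, A and B are not disjoint (A ∩ B = {26})


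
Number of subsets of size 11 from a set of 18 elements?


C(n,k) = n! / (k!(n-k)!)
C(18,11) = 18! / (11!7!)
= 31824

C(18,11) = 31824


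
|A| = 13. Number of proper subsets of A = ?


Total subsets = 2^n = 2^13 = 8192
Proper subsets exclude the set itself: 2^n - 1
= 8192 - 1
= 8191

Number of proper subsets = 8191


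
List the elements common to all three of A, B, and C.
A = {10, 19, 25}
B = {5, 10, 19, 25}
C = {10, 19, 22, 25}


A ∩ B = {10, 19, 25}
(A ∩ B) ∩ C = {10, 19, 25}

A ∩ B ∩ C = {10, 19, 25}


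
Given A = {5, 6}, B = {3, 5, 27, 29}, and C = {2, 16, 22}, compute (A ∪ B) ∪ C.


A ∪ B = {3, 5, 6, 27, 29}
(A ∪ B) ∪ C = {2, 3, 5, 6, 16, 22, 27, 29}

A ∪ B ∪ C = {2, 3, 5, 6, 16, 22, 27, 29}


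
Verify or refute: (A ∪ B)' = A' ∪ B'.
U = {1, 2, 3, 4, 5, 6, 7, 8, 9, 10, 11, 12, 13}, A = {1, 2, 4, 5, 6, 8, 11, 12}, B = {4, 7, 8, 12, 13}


LHS: A ∪ B = {1, 2, 4, 5, 6, 7, 8, 11, 12, 13}
(A ∪ B)' = U \ (A ∪ B) = {3, 9, 10}
A' = {3, 7, 9, 10, 13}, B' = {1, 2, 3, 5, 6, 9, 10, 11}
Claimed RHS: A' ∪ B' = {1, 2, 3, 5, 6, 7, 9, 10, 11, 13}
Identity is INVALID: LHS = {3, 9, 10} but the RHS claimed here equals {1, 2, 3, 5, 6, 7, 9, 10, 11, 13}. The correct form is (A ∪ B)' = A' ∩ B'.

Identity is invalid: (A ∪ B)' = {3, 9, 10} but A' ∪ B' = {1, 2, 3, 5, 6, 7, 9, 10, 11, 13}. The correct De Morgan law is (A ∪ B)' = A' ∩ B'.


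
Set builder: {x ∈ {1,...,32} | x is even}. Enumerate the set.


Checking each candidate:
Condition: even numbers in {1,...,32}
Result = {2, 4, 6, 8, 10, 12, 14, 16, 18, 20, 22, 24, 26, 28, 30, 32}

{2, 4, 6, 8, 10, 12, 14, 16, 18, 20, 22, 24, 26, 28, 30, 32}


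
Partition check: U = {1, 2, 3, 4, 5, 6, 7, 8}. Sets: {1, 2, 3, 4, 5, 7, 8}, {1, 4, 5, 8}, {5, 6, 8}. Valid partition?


A partition requires: (1) non-empty parts, (2) pairwise disjoint, (3) union = U
Parts: {1, 2, 3, 4, 5, 7, 8}, {1, 4, 5, 8}, {5, 6, 8}
Union of parts: {1, 2, 3, 4, 5, 6, 7, 8}
U = {1, 2, 3, 4, 5, 6, 7, 8}
All non-empty? True
Pairwise disjoint? False
Covers U? True

No, not a valid partition


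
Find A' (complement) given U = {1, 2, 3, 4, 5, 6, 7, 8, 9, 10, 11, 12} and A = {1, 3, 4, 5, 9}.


Aᶜ = U \ A = elements in U but not in A
U = {1, 2, 3, 4, 5, 6, 7, 8, 9, 10, 11, 12}
A = {1, 3, 4, 5, 9}
Aᶜ = {2, 6, 7, 8, 10, 11, 12}

Aᶜ = {2, 6, 7, 8, 10, 11, 12}


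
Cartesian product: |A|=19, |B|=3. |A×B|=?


|A × B| = |A| × |B|
= 19 × 3
= 57

|A × B| = 57


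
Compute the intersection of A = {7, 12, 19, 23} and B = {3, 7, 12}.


A ∩ B = elements in both A and B
A = {7, 12, 19, 23}
B = {3, 7, 12}
A ∩ B = {7, 12}

A ∩ B = {7, 12}


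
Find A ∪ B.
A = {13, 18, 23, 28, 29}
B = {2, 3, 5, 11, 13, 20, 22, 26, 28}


A ∪ B = all elements in A or B (or both)
A = {13, 18, 23, 28, 29}
B = {2, 3, 5, 11, 13, 20, 22, 26, 28}
A ∪ B = {2, 3, 5, 11, 13, 18, 20, 22, 23, 26, 28, 29}

A ∪ B = {2, 3, 5, 11, 13, 18, 20, 22, 23, 26, 28, 29}


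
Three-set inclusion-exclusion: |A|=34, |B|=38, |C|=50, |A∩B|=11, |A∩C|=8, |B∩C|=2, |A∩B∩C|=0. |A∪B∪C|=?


|A∪B∪C| = |A|+|B|+|C| - |A∩B|-|A∩C|-|B∩C| + |A∩B∩C|
= 34+38+50 - 11-8-2 + 0
= 122 - 21 + 0
= 101

|A ∪ B ∪ C| = 101


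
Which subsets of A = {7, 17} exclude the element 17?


A subset of A that omits 17 is a subset of A \ {17}, so there are 2^(n-1) = 2^1 = 2 of them.
Subsets excluding 17: ∅, {7}

Subsets excluding 17 (2 total): ∅, {7}


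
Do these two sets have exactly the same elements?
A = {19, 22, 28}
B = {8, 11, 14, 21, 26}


Two sets are equal iff they have exactly the same elements.
A = {19, 22, 28}
B = {8, 11, 14, 21, 26}
Differences: {8, 11, 14, 19, 21, 22, 26, 28}
A ≠ B

No, A ≠ B


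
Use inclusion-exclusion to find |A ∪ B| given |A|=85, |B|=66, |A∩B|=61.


|A ∪ B| = |A| + |B| - |A ∩ B|
= 85 + 66 - 61
= 90

|A ∪ B| = 90


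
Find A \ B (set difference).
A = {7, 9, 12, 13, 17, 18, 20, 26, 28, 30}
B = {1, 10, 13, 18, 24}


A \ B = elements in A but not in B
A = {7, 9, 12, 13, 17, 18, 20, 26, 28, 30}
B = {1, 10, 13, 18, 24}
Remove from A any elements in B
A \ B = {7, 9, 12, 17, 20, 26, 28, 30}

A \ B = {7, 9, 12, 17, 20, 26, 28, 30}


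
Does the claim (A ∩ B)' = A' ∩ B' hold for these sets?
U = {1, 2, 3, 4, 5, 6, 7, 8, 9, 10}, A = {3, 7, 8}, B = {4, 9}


LHS: A ∩ B = ∅
(A ∩ B)' = U \ (A ∩ B) = {1, 2, 3, 4, 5, 6, 7, 8, 9, 10}
A' = {1, 2, 4, 5, 6, 9, 10}, B' = {1, 2, 3, 5, 6, 7, 8, 10}
Claimed RHS: A' ∩ B' = {1, 2, 5, 6, 10}
Identity is INVALID: LHS = {1, 2, 3, 4, 5, 6, 7, 8, 9, 10} but the RHS claimed here equals {1, 2, 5, 6, 10}. The correct form is (A ∩ B)' = A' ∪ B'.

Identity is invalid: (A ∩ B)' = {1, 2, 3, 4, 5, 6, 7, 8, 9, 10} but A' ∩ B' = {1, 2, 5, 6, 10}. The correct De Morgan law is (A ∩ B)' = A' ∪ B'.


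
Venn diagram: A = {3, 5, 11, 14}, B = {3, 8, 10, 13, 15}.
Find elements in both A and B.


A = {3, 5, 11, 14}
B = {3, 8, 10, 13, 15}
Region: in both A and B
Elements: {3}

Elements in both A and B: {3}


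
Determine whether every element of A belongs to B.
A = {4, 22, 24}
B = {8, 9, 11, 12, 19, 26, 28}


A ⊆ B means every element of A is in B.
Elements in A not in B: {4, 22, 24}
So A ⊄ B.

No, A ⊄ B


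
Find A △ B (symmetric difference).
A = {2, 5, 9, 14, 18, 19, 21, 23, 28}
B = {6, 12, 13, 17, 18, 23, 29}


A △ B = (A \ B) ∪ (B \ A) = elements in exactly one of A or B
A \ B = {2, 5, 9, 14, 19, 21, 28}
B \ A = {6, 12, 13, 17, 29}
A △ B = {2, 5, 6, 9, 12, 13, 14, 17, 19, 21, 28, 29}

A △ B = {2, 5, 6, 9, 12, 13, 14, 17, 19, 21, 28, 29}


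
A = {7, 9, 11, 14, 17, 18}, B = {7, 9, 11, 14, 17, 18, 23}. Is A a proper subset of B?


A ⊂ B requires: A ⊆ B AND A ≠ B.
A ⊆ B? Yes
A = B? No
A ⊂ B: Yes (A is a proper subset of B)

Yes, A ⊂ B


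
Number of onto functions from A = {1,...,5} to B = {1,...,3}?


n = |A| = 5, k = |B| = 3. Surjections via inclusion-exclusion:
S(n,k) = Σ(-1)^i × C(k,i) × (k-i)^n, i=0 to k
i=0: (-1)^0×C(3,0)×3^5 = 243
i=1: (-1)^1×C(3,1)×2^5 = -96
i=2: (-1)^2×C(3,2)×1^5 = 3
i=3: (-1)^3×C(3,3)×0^5 = 0
Total = 150

Number of surjections = 150


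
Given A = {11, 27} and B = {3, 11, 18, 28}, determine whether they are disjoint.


Disjoint means A ∩ B = ∅.
A ∩ B = {11}
A ∩ B ≠ ∅, so A and B are NOT disjoint.

No, A and B are not disjoint (A ∩ B = {11})


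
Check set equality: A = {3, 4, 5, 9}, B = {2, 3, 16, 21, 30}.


Two sets are equal iff they have exactly the same elements.
A = {3, 4, 5, 9}
B = {2, 3, 16, 21, 30}
Differences: {2, 4, 5, 9, 16, 21, 30}
A ≠ B

No, A ≠ B


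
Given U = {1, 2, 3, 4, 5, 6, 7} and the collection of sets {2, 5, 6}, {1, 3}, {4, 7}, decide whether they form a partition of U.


A partition requires: (1) non-empty parts, (2) pairwise disjoint, (3) union = U
Parts: {2, 5, 6}, {1, 3}, {4, 7}
Union of parts: {1, 2, 3, 4, 5, 6, 7}
U = {1, 2, 3, 4, 5, 6, 7}
All non-empty? True
Pairwise disjoint? True
Covers U? True

Yes, valid partition


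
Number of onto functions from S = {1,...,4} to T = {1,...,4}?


n = |S| = 4, k = |T| = 4. Surjections via inclusion-exclusion:
S(n,k) = Σ(-1)^i × C(k,i) × (k-i)^n, i=0 to k
i=0: (-1)^0×C(4,0)×4^4 = 256
i=1: (-1)^1×C(4,1)×3^4 = -324
i=2: (-1)^2×C(4,2)×2^4 = 96
i=3: (-1)^3×C(4,3)×1^4 = -4
i=4: (-1)^4×C(4,4)×0^4 = 0
Total = 24

Number of surjections = 24


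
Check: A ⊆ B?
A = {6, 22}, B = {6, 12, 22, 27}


A ⊆ B means every element of A is in B.
All elements of A are in B.
So A ⊆ B.

Yes, A ⊆ B


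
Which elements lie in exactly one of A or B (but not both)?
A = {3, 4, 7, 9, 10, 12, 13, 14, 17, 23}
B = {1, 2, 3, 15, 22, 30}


A △ B = (A \ B) ∪ (B \ A) = elements in exactly one of A or B
A \ B = {4, 7, 9, 10, 12, 13, 14, 17, 23}
B \ A = {1, 2, 15, 22, 30}
A △ B = {1, 2, 4, 7, 9, 10, 12, 13, 14, 15, 17, 22, 23, 30}

A △ B = {1, 2, 4, 7, 9, 10, 12, 13, 14, 15, 17, 22, 23, 30}


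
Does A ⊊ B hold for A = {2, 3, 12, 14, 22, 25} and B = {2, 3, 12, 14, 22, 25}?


A ⊂ B requires: A ⊆ B AND A ≠ B.
A ⊆ B? Yes
A = B? Yes
A = B, so A is not a PROPER subset.

No, A is not a proper subset of B


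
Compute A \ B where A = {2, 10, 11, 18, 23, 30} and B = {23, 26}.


A \ B = elements in A but not in B
A = {2, 10, 11, 18, 23, 30}
B = {23, 26}
Remove from A any elements in B
A \ B = {2, 10, 11, 18, 30}

A \ B = {2, 10, 11, 18, 30}


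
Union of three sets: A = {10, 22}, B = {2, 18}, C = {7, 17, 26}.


A ∪ B = {2, 10, 18, 22}
(A ∪ B) ∪ C = {2, 7, 10, 17, 18, 22, 26}

A ∪ B ∪ C = {2, 7, 10, 17, 18, 22, 26}


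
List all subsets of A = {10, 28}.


|A| = 2, so |P(A)| = 2^2 = 4
Enumerate subsets by cardinality (0 to 2):
∅, {10}, {28}, {10, 28}

P(A) has 4 subsets: ∅, {10}, {28}, {10, 28}


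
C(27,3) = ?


C(n,k) = n! / (k!(n-k)!)
C(27,3) = 27! / (3!24!)
= 2925

C(27,3) = 2925


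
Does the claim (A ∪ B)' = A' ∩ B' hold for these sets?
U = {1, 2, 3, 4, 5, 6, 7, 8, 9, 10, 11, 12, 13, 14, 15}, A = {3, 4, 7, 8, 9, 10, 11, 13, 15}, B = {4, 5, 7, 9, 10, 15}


LHS: A ∪ B = {3, 4, 5, 7, 8, 9, 10, 11, 13, 15}
(A ∪ B)' = U \ (A ∪ B) = {1, 2, 6, 12, 14}
A' = {1, 2, 5, 6, 12, 14}, B' = {1, 2, 3, 6, 8, 11, 12, 13, 14}
Claimed RHS: A' ∩ B' = {1, 2, 6, 12, 14}
Identity is VALID: LHS = RHS = {1, 2, 6, 12, 14} ✓

Identity is valid. (A ∪ B)' = A' ∩ B' = {1, 2, 6, 12, 14}


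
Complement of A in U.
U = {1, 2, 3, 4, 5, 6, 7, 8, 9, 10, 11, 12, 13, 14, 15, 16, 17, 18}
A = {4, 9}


Aᶜ = U \ A = elements in U but not in A
U = {1, 2, 3, 4, 5, 6, 7, 8, 9, 10, 11, 12, 13, 14, 15, 16, 17, 18}
A = {4, 9}
Aᶜ = {1, 2, 3, 5, 6, 7, 8, 10, 11, 12, 13, 14, 15, 16, 17, 18}

Aᶜ = {1, 2, 3, 5, 6, 7, 8, 10, 11, 12, 13, 14, 15, 16, 17, 18}


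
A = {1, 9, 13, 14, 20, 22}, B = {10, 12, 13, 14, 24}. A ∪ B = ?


A ∪ B = all elements in A or B (or both)
A = {1, 9, 13, 14, 20, 22}
B = {10, 12, 13, 14, 24}
A ∪ B = {1, 9, 10, 12, 13, 14, 20, 22, 24}

A ∪ B = {1, 9, 10, 12, 13, 14, 20, 22, 24}


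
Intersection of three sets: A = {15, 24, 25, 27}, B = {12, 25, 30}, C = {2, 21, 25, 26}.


A ∩ B = {25}
(A ∩ B) ∩ C = {25}

A ∩ B ∩ C = {25}


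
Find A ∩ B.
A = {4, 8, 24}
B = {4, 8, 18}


A ∩ B = elements in both A and B
A = {4, 8, 24}
B = {4, 8, 18}
A ∩ B = {4, 8}

A ∩ B = {4, 8}


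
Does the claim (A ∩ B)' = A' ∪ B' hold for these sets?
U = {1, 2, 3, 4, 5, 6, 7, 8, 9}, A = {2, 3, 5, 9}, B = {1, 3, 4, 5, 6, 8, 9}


LHS: A ∩ B = {3, 5, 9}
(A ∩ B)' = U \ (A ∩ B) = {1, 2, 4, 6, 7, 8}
A' = {1, 4, 6, 7, 8}, B' = {2, 7}
Claimed RHS: A' ∪ B' = {1, 2, 4, 6, 7, 8}
Identity is VALID: LHS = RHS = {1, 2, 4, 6, 7, 8} ✓

Identity is valid. (A ∩ B)' = A' ∪ B' = {1, 2, 4, 6, 7, 8}


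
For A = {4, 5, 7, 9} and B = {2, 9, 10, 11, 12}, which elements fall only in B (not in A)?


A = {4, 5, 7, 9}
B = {2, 9, 10, 11, 12}
Region: only in B (not in A)
Elements: {2, 10, 11, 12}

Elements only in B (not in A): {2, 10, 11, 12}


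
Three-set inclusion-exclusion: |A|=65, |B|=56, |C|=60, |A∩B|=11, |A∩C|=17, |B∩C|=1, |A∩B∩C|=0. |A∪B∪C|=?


|A∪B∪C| = |A|+|B|+|C| - |A∩B|-|A∩C|-|B∩C| + |A∩B∩C|
= 65+56+60 - 11-17-1 + 0
= 181 - 29 + 0
= 152

|A ∪ B ∪ C| = 152


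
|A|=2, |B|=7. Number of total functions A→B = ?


Each of |A| = 2 inputs maps to any of |B| = 7 outputs.
# functions = |B|^|A| = 7^2
= 49

Number of functions = 49


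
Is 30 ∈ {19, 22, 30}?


A = {19, 22, 30}
Checking if 30 is in A
30 is in A → True

30 ∈ A


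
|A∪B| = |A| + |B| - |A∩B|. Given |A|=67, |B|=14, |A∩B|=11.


|A ∪ B| = |A| + |B| - |A ∩ B|
= 67 + 14 - 11
= 70

|A ∪ B| = 70


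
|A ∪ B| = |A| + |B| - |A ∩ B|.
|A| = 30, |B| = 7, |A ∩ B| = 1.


|A ∪ B| = |A| + |B| - |A ∩ B|
= 30 + 7 - 1
= 36

|A ∪ B| = 36


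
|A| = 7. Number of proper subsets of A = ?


Total subsets = 2^n = 2^7 = 128
Proper subsets exclude the set itself: 2^n - 1
= 128 - 1
= 127

Number of proper subsets = 127


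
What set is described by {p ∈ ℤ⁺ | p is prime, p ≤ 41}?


Checking each candidate:
Condition: primes ≤ 41
Result = {2, 3, 5, 7, 11, 13, 17, 19, 23, 29, 31, 37, 41}

{2, 3, 5, 7, 11, 13, 17, 19, 23, 29, 31, 37, 41}


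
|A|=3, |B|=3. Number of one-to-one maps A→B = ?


An injection sends each of |A| = 3 inputs to a distinct output in B.
# injections = |B|·(|B|-1)·…·(|B|-|A|+1) = 3! / (3 - 3)!
= 3 × 2 × 1
= 6

Number of injections = 6


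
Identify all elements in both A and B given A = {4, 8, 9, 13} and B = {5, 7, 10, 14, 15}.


A = {4, 8, 9, 13}
B = {5, 7, 10, 14, 15}
Region: in both A and B
Elements: ∅

Elements in both A and B: ∅


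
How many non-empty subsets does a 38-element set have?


Total subsets = 2^n = 2^38 = 274877906944
Non-empty subsets exclude the empty set: 2^n - 1
= 274877906944 - 1
= 274877906943

Number of non-empty subsets = 274877906943


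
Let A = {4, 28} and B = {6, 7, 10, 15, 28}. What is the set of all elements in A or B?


A ∪ B = all elements in A or B (or both)
A = {4, 28}
B = {6, 7, 10, 15, 28}
A ∪ B = {4, 6, 7, 10, 15, 28}

A ∪ B = {4, 6, 7, 10, 15, 28}


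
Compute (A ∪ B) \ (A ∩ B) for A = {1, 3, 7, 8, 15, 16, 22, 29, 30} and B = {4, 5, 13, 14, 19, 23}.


A △ B = (A \ B) ∪ (B \ A) = elements in exactly one of A or B
A \ B = {1, 3, 7, 8, 15, 16, 22, 29, 30}
B \ A = {4, 5, 13, 14, 19, 23}
A △ B = {1, 3, 4, 5, 7, 8, 13, 14, 15, 16, 19, 22, 23, 29, 30}

A △ B = {1, 3, 4, 5, 7, 8, 13, 14, 15, 16, 19, 22, 23, 29, 30}


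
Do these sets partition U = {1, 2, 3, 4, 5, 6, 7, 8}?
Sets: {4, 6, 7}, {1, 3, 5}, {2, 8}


A partition requires: (1) non-empty parts, (2) pairwise disjoint, (3) union = U
Parts: {4, 6, 7}, {1, 3, 5}, {2, 8}
Union of parts: {1, 2, 3, 4, 5, 6, 7, 8}
U = {1, 2, 3, 4, 5, 6, 7, 8}
All non-empty? True
Pairwise disjoint? True
Covers U? True

Yes, valid partition


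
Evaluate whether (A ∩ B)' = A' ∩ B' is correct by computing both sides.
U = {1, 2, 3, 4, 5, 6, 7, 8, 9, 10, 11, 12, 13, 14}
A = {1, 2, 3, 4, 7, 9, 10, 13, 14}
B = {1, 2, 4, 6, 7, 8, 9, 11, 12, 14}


LHS: A ∩ B = {1, 2, 4, 7, 9, 14}
(A ∩ B)' = U \ (A ∩ B) = {3, 5, 6, 8, 10, 11, 12, 13}
A' = {5, 6, 8, 11, 12}, B' = {3, 5, 10, 13}
Claimed RHS: A' ∩ B' = {5}
Identity is INVALID: LHS = {3, 5, 6, 8, 10, 11, 12, 13} but the RHS claimed here equals {5}. The correct form is (A ∩ B)' = A' ∪ B'.

Identity is invalid: (A ∩ B)' = {3, 5, 6, 8, 10, 11, 12, 13} but A' ∩ B' = {5}. The correct De Morgan law is (A ∩ B)' = A' ∪ B'.


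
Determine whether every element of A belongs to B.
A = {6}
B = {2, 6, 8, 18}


A ⊆ B means every element of A is in B.
All elements of A are in B.
So A ⊆ B.

Yes, A ⊆ B


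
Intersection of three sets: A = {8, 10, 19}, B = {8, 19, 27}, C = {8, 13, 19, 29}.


A ∩ B = {8, 19}
(A ∩ B) ∩ C = {8, 19}

A ∩ B ∩ C = {8, 19}


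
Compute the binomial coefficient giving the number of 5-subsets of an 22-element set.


C(n,k) = n! / (k!(n-k)!)
C(22,5) = 22! / (5!17!)
= 26334

C(22,5) = 26334


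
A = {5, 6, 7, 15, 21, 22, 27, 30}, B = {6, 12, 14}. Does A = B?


Two sets are equal iff they have exactly the same elements.
A = {5, 6, 7, 15, 21, 22, 27, 30}
B = {6, 12, 14}
Differences: {5, 7, 12, 14, 15, 21, 22, 27, 30}
A ≠ B

No, A ≠ B


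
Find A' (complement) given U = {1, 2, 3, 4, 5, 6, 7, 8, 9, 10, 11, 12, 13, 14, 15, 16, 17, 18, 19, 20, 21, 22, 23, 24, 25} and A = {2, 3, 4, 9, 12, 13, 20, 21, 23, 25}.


Aᶜ = U \ A = elements in U but not in A
U = {1, 2, 3, 4, 5, 6, 7, 8, 9, 10, 11, 12, 13, 14, 15, 16, 17, 18, 19, 20, 21, 22, 23, 24, 25}
A = {2, 3, 4, 9, 12, 13, 20, 21, 23, 25}
Aᶜ = {1, 5, 6, 7, 8, 10, 11, 14, 15, 16, 17, 18, 19, 22, 24}

Aᶜ = {1, 5, 6, 7, 8, 10, 11, 14, 15, 16, 17, 18, 19, 22, 24}


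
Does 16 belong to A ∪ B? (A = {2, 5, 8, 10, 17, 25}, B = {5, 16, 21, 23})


A = {2, 5, 8, 10, 17, 25}, B = {5, 16, 21, 23}
A ∪ B = all elements in A or B
A ∪ B = {2, 5, 8, 10, 16, 17, 21, 23, 25}
Checking if 16 ∈ A ∪ B
16 is in A ∪ B → True

16 ∈ A ∪ B


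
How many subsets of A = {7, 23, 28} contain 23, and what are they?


A subset of A contains 23 iff the remaining 2 elements form any subset of A \ {23}.
Count: 2^(n-1) = 2^2 = 4
Subsets containing 23: {23}, {7, 23}, {23, 28}, {7, 23, 28}

Subsets containing 23 (4 total): {23}, {7, 23}, {23, 28}, {7, 23, 28}


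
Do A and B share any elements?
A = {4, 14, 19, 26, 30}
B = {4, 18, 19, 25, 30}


Disjoint means A ∩ B = ∅.
A ∩ B = {4, 19, 30}
A ∩ B ≠ ∅, so A and B are NOT disjoint.

Yes — A and B share the element(s) of A ∩ B = {4, 19, 30}, so they are not disjoint


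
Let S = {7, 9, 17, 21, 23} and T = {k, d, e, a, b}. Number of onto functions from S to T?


n = |S| = 5, k = |T| = 5. Surjections via inclusion-exclusion:
S(n,k) = Σ(-1)^i × C(k,i) × (k-i)^n, i=0 to k
i=0: (-1)^0×C(5,0)×5^5 = 3125
i=1: (-1)^1×C(5,1)×4^5 = -5120
i=2: (-1)^2×C(5,2)×3^5 = 2430
i=3: (-1)^3×C(5,3)×2^5 = -320
i=4: (-1)^4×C(5,4)×1^5 = 5
i=5: (-1)^5×C(5,5)×0^5 = 0
Total = 120

Number of surjections = 120


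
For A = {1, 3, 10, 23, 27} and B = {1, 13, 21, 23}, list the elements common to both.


A ∩ B = elements in both A and B
A = {1, 3, 10, 23, 27}
B = {1, 13, 21, 23}
A ∩ B = {1, 23}

A ∩ B = {1, 23}


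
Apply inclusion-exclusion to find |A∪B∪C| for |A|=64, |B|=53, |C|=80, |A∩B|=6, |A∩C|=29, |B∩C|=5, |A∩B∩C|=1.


|A∪B∪C| = |A|+|B|+|C| - |A∩B|-|A∩C|-|B∩C| + |A∩B∩C|
= 64+53+80 - 6-29-5 + 1
= 197 - 40 + 1
= 158

|A ∪ B ∪ C| = 158


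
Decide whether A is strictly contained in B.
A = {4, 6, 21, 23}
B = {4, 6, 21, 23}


A ⊂ B requires: A ⊆ B AND A ≠ B.
A ⊆ B? Yes
A = B? Yes
A = B, so A is not a PROPER subset.

No, A is not a proper subset of B


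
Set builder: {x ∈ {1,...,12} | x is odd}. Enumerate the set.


Checking each candidate:
Condition: odd numbers in {1,...,12}
Result = {1, 3, 5, 7, 9, 11}

{1, 3, 5, 7, 9, 11}


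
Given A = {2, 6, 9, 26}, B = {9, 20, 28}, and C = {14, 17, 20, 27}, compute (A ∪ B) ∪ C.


A ∪ B = {2, 6, 9, 20, 26, 28}
(A ∪ B) ∪ C = {2, 6, 9, 14, 17, 20, 26, 27, 28}

A ∪ B ∪ C = {2, 6, 9, 14, 17, 20, 26, 27, 28}


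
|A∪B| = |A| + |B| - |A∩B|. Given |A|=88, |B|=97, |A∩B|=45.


|A ∪ B| = |A| + |B| - |A ∩ B|
= 88 + 97 - 45
= 140

|A ∪ B| = 140


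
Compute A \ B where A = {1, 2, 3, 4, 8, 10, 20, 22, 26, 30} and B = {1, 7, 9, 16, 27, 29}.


A \ B = elements in A but not in B
A = {1, 2, 3, 4, 8, 10, 20, 22, 26, 30}
B = {1, 7, 9, 16, 27, 29}
Remove from A any elements in B
A \ B = {2, 3, 4, 8, 10, 20, 22, 26, 30}

A \ B = {2, 3, 4, 8, 10, 20, 22, 26, 30}


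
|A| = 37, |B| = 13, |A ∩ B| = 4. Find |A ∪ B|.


|A ∪ B| = |A| + |B| - |A ∩ B|
= 37 + 13 - 4
= 46

|A ∪ B| = 46


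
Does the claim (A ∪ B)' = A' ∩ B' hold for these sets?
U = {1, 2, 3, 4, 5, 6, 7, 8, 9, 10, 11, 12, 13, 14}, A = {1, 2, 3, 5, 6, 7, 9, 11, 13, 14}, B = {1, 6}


LHS: A ∪ B = {1, 2, 3, 5, 6, 7, 9, 11, 13, 14}
(A ∪ B)' = U \ (A ∪ B) = {4, 8, 10, 12}
A' = {4, 8, 10, 12}, B' = {2, 3, 4, 5, 7, 8, 9, 10, 11, 12, 13, 14}
Claimed RHS: A' ∩ B' = {4, 8, 10, 12}
Identity is VALID: LHS = RHS = {4, 8, 10, 12} ✓

Identity is valid. (A ∪ B)' = A' ∩ B' = {4, 8, 10, 12}


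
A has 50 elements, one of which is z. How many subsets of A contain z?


Subsets of A containing z correspond to subsets of A \ {z}, which has 49 elements.
Count = 2^(n-1) = 2^49
= 562949953421312

Number of subsets containing z = 562949953421312


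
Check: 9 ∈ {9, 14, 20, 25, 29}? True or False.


A = {9, 14, 20, 25, 29}
Checking if 9 is in A
9 is in A → True

9 ∈ A


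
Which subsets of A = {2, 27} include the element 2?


A subset of A contains 2 iff the remaining 1 elements form any subset of A \ {2}.
Count: 2^(n-1) = 2^1 = 2
Subsets containing 2: {2}, {2, 27}

Subsets containing 2 (2 total): {2}, {2, 27}


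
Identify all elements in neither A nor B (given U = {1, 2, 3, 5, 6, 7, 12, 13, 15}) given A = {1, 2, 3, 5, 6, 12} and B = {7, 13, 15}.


A = {1, 2, 3, 5, 6, 12}
B = {7, 13, 15}
Region: in neither A nor B (given U = {1, 2, 3, 5, 6, 7, 12, 13, 15})
Elements: ∅

Elements in neither A nor B (given U = {1, 2, 3, 5, 6, 7, 12, 13, 15}): ∅


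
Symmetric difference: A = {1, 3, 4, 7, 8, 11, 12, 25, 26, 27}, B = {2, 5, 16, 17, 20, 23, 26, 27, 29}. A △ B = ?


A △ B = (A \ B) ∪ (B \ A) = elements in exactly one of A or B
A \ B = {1, 3, 4, 7, 8, 11, 12, 25}
B \ A = {2, 5, 16, 17, 20, 23, 29}
A △ B = {1, 2, 3, 4, 5, 7, 8, 11, 12, 16, 17, 20, 23, 25, 29}

A △ B = {1, 2, 3, 4, 5, 7, 8, 11, 12, 16, 17, 20, 23, 25, 29}


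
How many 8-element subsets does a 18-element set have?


C(n,k) = n! / (k!(n-k)!)
C(18,8) = 18! / (8!10!)
= 43758

C(18,8) = 43758


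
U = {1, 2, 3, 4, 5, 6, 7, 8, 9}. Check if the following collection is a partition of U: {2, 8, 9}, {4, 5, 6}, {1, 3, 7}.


A partition requires: (1) non-empty parts, (2) pairwise disjoint, (3) union = U
Parts: {2, 8, 9}, {4, 5, 6}, {1, 3, 7}
Union of parts: {1, 2, 3, 4, 5, 6, 7, 8, 9}
U = {1, 2, 3, 4, 5, 6, 7, 8, 9}
All non-empty? True
Pairwise disjoint? True
Covers U? True

Yes, valid partition


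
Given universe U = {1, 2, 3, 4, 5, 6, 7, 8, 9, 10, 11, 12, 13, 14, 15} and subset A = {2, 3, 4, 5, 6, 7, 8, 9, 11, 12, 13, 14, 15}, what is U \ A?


Aᶜ = U \ A = elements in U but not in A
U = {1, 2, 3, 4, 5, 6, 7, 8, 9, 10, 11, 12, 13, 14, 15}
A = {2, 3, 4, 5, 6, 7, 8, 9, 11, 12, 13, 14, 15}
Aᶜ = {1, 10}

Aᶜ = {1, 10}
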